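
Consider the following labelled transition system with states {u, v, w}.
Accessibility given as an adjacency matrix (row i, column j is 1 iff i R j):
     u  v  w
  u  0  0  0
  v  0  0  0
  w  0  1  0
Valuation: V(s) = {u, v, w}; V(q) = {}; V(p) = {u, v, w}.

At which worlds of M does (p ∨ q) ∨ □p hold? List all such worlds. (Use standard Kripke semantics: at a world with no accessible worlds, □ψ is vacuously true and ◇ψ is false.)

u, v, w

Let φ = (p ∨ q) ∨ □p. Evaluate φ at each world:
  u (successors ∅): φ is true.
  v (successors ∅): φ is true.
  w (successors {v}): φ is true.
For instance, at w:
  At w: p ∨ q is true, □p is true, so (p ∨ q) ∨ □p is true.
    At w: □p requires p at every successor {v}.
      At v: p is true.
    So □p is true at w.
Satisfying worlds: {u, v, w}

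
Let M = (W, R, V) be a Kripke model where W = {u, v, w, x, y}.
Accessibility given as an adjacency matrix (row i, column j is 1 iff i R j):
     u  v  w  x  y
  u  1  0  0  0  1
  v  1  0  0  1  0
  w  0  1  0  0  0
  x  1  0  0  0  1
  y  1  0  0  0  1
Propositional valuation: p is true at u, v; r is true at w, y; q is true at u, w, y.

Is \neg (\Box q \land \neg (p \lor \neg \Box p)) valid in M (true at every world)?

Yes

Let φ = \neg (\Box q \land \neg (p \lor \neg \Box p)). Evaluate φ at each world:
  u (successors {u, y}): φ is true.
  v (successors {u, x}): φ is true.
  w (successors {v}): φ is true.
  x (successors {u, y}): φ is true.
  y (successors {u, y}): φ is true.
For instance, at u:
  At u: \Box q \land \neg (p \lor \neg \Box p) is false, so \neg (\Box q \land \neg (p \lor \neg \Box p)) is true.
    At u: \Box q is true, \neg (p \lor \neg \Box p) is false, so \Box q \land \neg (p \lor \neg \Box p) is false.
      At u: \Box q requires q at every successor {u, y}.
        At u: q is true.
        At y: q is true.
      So \Box q is true at u.
      At u: p \lor \neg \Box p is true, so \neg (p \lor \neg \Box p) is false.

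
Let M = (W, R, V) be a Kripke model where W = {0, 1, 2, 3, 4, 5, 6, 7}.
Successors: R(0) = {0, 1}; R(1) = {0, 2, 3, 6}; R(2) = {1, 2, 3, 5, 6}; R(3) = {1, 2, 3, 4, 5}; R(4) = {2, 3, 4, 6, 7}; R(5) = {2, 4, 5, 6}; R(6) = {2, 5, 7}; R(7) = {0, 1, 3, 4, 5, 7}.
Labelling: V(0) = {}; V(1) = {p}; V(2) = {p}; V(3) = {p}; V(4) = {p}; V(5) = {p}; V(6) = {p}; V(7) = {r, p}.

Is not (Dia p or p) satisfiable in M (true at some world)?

Let φ = not (Dia p or p). Evaluate φ at each world:
  0 (successors {0, 1}): φ is false.
  1 (successors {0, 2, 3, 6}): φ is false.
  2 (successors {1, 2, 3, 5, 6}): φ is false.
  3 (successors {1, 2, 3, 4, 5}): φ is false.
  4 (successors {2, 3, 4, 6, 7}): φ is false.
  5 (successors {2, 4, 5, 6}): φ is false.
  6 (successors {2, 5, 7}): φ is false.
  7 (successors {0, 1, 3, 4, 5, 7}): φ is false.
For instance, at 3:
  At 3: Dia p or p is true, so not (Dia p or p) is false.
    At 3: Dia p is true, p is true, so Dia p or p is true.
      At 3: Dia p requires p at some successor in {1, 2, 3, 4, 5}.
        p holds at 1, so Dia p is true at 3.

No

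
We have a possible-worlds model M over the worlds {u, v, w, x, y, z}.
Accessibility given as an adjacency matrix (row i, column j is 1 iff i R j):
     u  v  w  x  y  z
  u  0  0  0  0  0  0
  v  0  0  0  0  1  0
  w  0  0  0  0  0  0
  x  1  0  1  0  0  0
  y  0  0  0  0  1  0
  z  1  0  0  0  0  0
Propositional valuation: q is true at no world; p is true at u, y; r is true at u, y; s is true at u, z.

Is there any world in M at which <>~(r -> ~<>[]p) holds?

Let φ = <>~(r -> ~<>[]p). Evaluate φ at each world:
  u (successors ∅): φ is false.
  v (successors {y}): φ is true.
  w (successors ∅): φ is false.
  x (successors {u, w}): φ is false.
  y (successors {y}): φ is true.
  z (successors {u}): φ is false.
Detail at v (witness):
  At v: <>~(r -> ~<>[]p) requires ~(r -> ~<>[]p) at some successor in {y}.
    ~(r -> ~<>[]p) holds at y, so <>~(r -> ~<>[]p) is true at v.
      At y: r -> ~<>[]p is false, so ~(r -> ~<>[]p) is true.

Yes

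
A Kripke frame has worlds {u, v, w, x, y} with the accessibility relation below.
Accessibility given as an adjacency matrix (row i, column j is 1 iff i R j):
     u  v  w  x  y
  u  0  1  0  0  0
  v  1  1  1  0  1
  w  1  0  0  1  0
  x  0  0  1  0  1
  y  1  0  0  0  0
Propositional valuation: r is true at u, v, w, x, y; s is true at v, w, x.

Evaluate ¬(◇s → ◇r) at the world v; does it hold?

No

At v: ◇s → ◇r is true, so ¬(◇s → ◇r) is false.
  At v: ◇s is true, ◇r is true, so ◇s → ◇r is true.
    At v: ◇s requires s at some successor in {u, v, w, y}.
      s holds at v, so ◇s is true at v.
    At v: ◇r requires r at some successor in {u, v, w, y}.
      r holds at u, so ◇r is true at v.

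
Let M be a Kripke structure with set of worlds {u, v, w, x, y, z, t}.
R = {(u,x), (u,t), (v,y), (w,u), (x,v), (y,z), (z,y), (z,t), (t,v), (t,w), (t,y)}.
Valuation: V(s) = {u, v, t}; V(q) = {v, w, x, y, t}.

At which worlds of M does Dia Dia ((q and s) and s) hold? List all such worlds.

u, w, y, z

Recall that Dia ψ holds at a world iff ψ holds at some accessible world.
Let φ = Dia Dia ((q and s) and s). Evaluate φ at each world:
  u (successors {x, t}): φ is true.
  v (successors {y}): φ is false.
  w (successors {u}): φ is true.
  x (successors {v}): φ is false.
  y (successors {z}): φ is true.
  z (successors {y, t}): φ is true.
  t (successors {v, w, y}): φ is false.
For instance, at x:
  At x: Dia Dia ((q and s) and s) requires Dia ((q and s) and s) at some successor in {v}.
    At v: Dia ((q and s) and s) is false.
  So Dia Dia ((q and s) and s) is false at x.
Satisfying worlds: {u, w, y, z}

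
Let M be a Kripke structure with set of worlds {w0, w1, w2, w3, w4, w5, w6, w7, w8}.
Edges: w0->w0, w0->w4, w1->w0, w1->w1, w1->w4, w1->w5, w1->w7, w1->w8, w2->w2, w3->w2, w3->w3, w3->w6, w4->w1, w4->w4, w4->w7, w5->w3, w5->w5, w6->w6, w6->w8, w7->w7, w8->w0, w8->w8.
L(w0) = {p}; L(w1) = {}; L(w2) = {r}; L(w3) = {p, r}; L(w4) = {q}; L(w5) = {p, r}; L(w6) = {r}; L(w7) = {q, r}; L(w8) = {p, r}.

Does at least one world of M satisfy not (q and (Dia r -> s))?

Let φ = not (q and (Dia r -> s)). Evaluate φ at each world:
  w0 (successors {w0, w4}): φ is true.
  w1 (successors {w0, w1, w4, w5, w7, w8}): φ is true.
  w2 (successors {w2}): φ is true.
  w3 (successors {w2, w3, w6}): φ is true.
  w4 (successors {w1, w4, w7}): φ is true.
  w5 (successors {w3, w5}): φ is true.
  w6 (successors {w6, w8}): φ is true.
  w7 (successors {w7}): φ is true.
  w8 (successors {w0, w8}): φ is true.
Detail at w0 (witness):
  At w0: q and (Dia r -> s) is false, so not (q and (Dia r -> s)) is true.
    At w0: q is false, Dia r -> s is true, so q and (Dia r -> s) is false.
      At w0: Dia r is false, s is false, so Dia r -> s is true.

Yes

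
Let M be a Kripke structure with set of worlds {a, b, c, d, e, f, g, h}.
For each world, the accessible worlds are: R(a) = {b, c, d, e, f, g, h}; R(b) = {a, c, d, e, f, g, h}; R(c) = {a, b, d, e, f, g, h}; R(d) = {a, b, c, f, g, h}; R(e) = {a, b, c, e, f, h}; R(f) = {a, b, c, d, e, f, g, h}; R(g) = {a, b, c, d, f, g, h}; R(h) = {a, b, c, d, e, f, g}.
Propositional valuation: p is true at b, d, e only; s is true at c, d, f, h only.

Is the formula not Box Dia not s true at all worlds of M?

Recall that Box ψ holds at a world iff ψ holds at every accessible world, and Dia ψ holds iff ψ holds at some accessible world.
Let φ = not Box Dia not s. Evaluate φ at each world:
  a (successors {b, c, d, e, f, g, h}): φ is false.
  b (successors {a, c, d, e, f, g, h}): φ is false.
  c (successors {a, b, d, e, f, g, h}): φ is false.
  d (successors {a, b, c, f, g, h}): φ is false.
  e (successors {a, b, c, e, f, h}): φ is false.
  f (successors {a, b, c, d, e, f, g, h}): φ is false.
  g (successors {a, b, c, d, f, g, h}): φ is false.
  h (successors {a, b, c, d, e, f, g}): φ is false.
Detail at a (counterexample):
  At a: Box Dia not s is true, so not Box Dia not s is false.
    At a: Box Dia not s requires Dia not s at every successor {b, c, d, e, f, g, h}.
      At b: Dia not s is true.
      At c: Dia not s is true.
      At d: Dia not s is true.
      At e: Dia not s is true.
      At f: Dia not s is true.
      At g: Dia not s is true.
      At h: Dia not s is true.
    So Box Dia not s is true at a.

No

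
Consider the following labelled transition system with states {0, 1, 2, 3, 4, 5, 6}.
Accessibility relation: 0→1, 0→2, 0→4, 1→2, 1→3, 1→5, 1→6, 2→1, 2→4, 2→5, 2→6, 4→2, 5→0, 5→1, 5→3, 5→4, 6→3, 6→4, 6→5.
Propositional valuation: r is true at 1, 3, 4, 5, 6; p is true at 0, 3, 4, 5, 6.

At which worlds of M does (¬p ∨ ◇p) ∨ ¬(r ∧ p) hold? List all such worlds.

0, 1, 2, 5, 6

Recall that ◇ψ holds at a world iff ψ holds at some accessible world.
Let φ = (¬p ∨ ◇p) ∨ ¬(r ∧ p). Evaluate φ at each world:
  0 (successors {1, 2, 4}): φ is true.
  1 (successors {2, 3, 5, 6}): φ is true.
  2 (successors {1, 4, 5, 6}): φ is true.
  3 (successors ∅): φ is false.
  4 (successors {2}): φ is false.
  5 (successors {0, 1, 3, 4}): φ is true.
  6 (successors {3, 4, 5}): φ is true.
For instance, at 2:
  At 2: ¬p ∨ ◇p is true, ¬(r ∧ p) is true, so (¬p ∨ ◇p) ∨ ¬(r ∧ p) is true.
    At 2: ¬p is true, ◇p is true, so ¬p ∨ ◇p is true.
      At 2: ◇p requires p at some successor in {1, 4, 5, 6}.
        p holds at 4, so ◇p is true at 2.
Satisfying worlds: {0, 1, 2, 5, 6}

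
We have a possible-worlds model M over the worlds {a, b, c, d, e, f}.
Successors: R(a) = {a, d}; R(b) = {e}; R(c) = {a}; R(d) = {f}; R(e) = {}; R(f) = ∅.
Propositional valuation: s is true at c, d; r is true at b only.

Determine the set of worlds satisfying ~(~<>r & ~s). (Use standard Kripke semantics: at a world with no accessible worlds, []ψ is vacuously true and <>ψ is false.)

Let φ = ~(~<>r & ~s). Evaluate φ at each world:
  a (successors {a, d}): φ is false.
  b (successors {e}): φ is false.
  c (successors {a}): φ is true.
  d (successors {f}): φ is true.
  e (successors ∅): φ is false.
  f (successors ∅): φ is false.
For instance, at c:
  At c: ~<>r & ~s is false, so ~(~<>r & ~s) is true.
    At c: ~<>r is true, ~s is false, so ~<>r & ~s is false.
      At c: <>r is false, so ~<>r is true.
Satisfying worlds: {c, d}

c, d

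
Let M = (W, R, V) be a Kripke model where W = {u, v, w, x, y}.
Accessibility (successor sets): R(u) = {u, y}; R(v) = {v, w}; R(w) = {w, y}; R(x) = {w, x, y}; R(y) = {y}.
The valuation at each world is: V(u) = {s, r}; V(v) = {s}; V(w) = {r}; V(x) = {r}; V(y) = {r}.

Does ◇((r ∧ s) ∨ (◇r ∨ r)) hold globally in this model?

Yes

Recall that ◇ψ holds at a world iff ψ holds at some accessible world.
Let φ = ◇((r ∧ s) ∨ (◇r ∨ r)). Evaluate φ at each world:
  u (successors {u, y}): φ is true.
  v (successors {v, w}): φ is true.
  w (successors {w, y}): φ is true.
  x (successors {w, x, y}): φ is true.
  y (successors {y}): φ is true.
For instance, at u:
  At u: ◇((r ∧ s) ∨ (◇r ∨ r)) requires (r ∧ s) ∨ (◇r ∨ r) at some successor in {u, y}.
    (r ∧ s) ∨ (◇r ∨ r) holds at u, so ◇((r ∧ s) ∨ (◇r ∨ r)) is true at u.
      At u: r ∧ s is true, ◇r ∨ r is true, so (r ∧ s) ∨ (◇r ∨ r) is true.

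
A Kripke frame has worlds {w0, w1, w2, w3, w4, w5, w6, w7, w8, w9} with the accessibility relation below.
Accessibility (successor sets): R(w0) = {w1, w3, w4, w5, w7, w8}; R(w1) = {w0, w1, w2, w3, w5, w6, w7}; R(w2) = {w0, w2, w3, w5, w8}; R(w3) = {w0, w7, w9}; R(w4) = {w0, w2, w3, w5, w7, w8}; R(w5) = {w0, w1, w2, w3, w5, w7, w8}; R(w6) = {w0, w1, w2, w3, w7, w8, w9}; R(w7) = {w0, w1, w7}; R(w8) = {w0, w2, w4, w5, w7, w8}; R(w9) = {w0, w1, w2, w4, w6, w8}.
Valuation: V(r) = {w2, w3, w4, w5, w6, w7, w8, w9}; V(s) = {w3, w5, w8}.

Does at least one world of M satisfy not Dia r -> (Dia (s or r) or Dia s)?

Let φ = not Dia r -> (Dia (s or r) or Dia s). Evaluate φ at each world:
  w0 (successors {w1, w3, w4, w5, w7, w8}): φ is true.
  w1 (successors {w0, w1, w2, w3, w5, w6, w7}): φ is true.
  w2 (successors {w0, w2, w3, w5, w8}): φ is true.
  w3 (successors {w0, w7, w9}): φ is true.
  w4 (successors {w0, w2, w3, w5, w7, w8}): φ is true.
  w5 (successors {w0, w1, w2, w3, w5, w7, w8}): φ is true.
  w6 (successors {w0, w1, w2, w3, w7, w8, w9}): φ is true.
  w7 (successors {w0, w1, w7}): φ is true.
  w8 (successors {w0, w2, w4, w5, w7, w8}): φ is true.
  w9 (successors {w0, w1, w2, w4, w6, w8}): φ is true.
Detail at w0 (witness):
  At w0: not Dia r is false, Dia (s or r) or Dia s is true, so not Dia r -> (Dia (s or r) or Dia s) is true.
    At w0: Dia r is true, so not Dia r is false.
      At w0: Dia r requires r at some successor in {w1, w3, w4, w5, w7, w8}.
        r holds at w3, so Dia r is true at w0.
    At w0: Dia (s or r) is true, Dia s is true, so Dia (s or r) or Dia s is true.
      At w0: Dia (s or r) requires s or r at some successor in {w1, w3, w4, w5, w7, w8}.
        s or r holds at w3, so Dia (s or r) is true at w0.
      At w0: Dia s requires s at some successor in {w1, w3, w4, w5, w7, w8}.
        s holds at w3, so Dia s is true at w0.

Yes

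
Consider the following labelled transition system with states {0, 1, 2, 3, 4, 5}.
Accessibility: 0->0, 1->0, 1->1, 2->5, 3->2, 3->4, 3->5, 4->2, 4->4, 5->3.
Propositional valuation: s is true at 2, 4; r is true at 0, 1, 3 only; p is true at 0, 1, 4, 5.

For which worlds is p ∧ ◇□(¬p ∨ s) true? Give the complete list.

4

Let φ = p ∧ ◇□(¬p ∨ s). Evaluate φ at each world:
  0 (successors {0}): φ is false.
  1 (successors {0, 1}): φ is false.
  2 (successors {5}): φ is false.
  3 (successors {2, 4, 5}): φ is false.
  4 (successors {2, 4}): φ is true.
  5 (successors {3}): φ is false.
For instance, at 1:
  At 1: p is true, ◇□(¬p ∨ s) is false, so p ∧ ◇□(¬p ∨ s) is false.
    At 1: ◇□(¬p ∨ s) requires □(¬p ∨ s) at some successor in {0, 1}.
      At 0: □(¬p ∨ s) is false.
      At 1: □(¬p ∨ s) is false.
    So ◇□(¬p ∨ s) is false at 1.
Satisfying worlds: {4}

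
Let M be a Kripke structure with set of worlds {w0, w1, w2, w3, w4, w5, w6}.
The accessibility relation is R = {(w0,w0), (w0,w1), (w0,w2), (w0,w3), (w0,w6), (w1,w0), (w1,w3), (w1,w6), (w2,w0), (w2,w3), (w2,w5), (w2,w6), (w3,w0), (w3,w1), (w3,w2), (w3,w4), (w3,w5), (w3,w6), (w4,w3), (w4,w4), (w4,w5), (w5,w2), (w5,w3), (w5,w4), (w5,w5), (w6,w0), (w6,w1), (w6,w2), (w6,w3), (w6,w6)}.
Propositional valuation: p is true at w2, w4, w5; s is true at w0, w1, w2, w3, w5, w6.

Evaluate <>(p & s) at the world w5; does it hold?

At w5: <>(p & s) requires p & s at some successor in {w2, w3, w4, w5}.
  p & s holds at w2, so <>(p & s) is true at w5.

Yes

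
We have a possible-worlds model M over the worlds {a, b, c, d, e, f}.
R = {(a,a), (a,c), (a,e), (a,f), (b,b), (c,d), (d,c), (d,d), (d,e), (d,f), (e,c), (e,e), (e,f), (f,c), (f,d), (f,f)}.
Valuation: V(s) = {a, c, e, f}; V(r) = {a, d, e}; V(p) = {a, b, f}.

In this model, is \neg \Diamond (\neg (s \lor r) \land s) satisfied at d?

At d: \Diamond (\neg (s \lor r) \land s) is false, so \neg \Diamond (\neg (s \lor r) \land s) is true.
  At d: \Diamond (\neg (s \lor r) \land s) requires \neg (s \lor r) \land s at some successor in {c, d, e, f}.
    At c: \neg (s \lor r) \land s is false.
    At d: \neg (s \lor r) \land s is false.
    At e: \neg (s \lor r) \land s is false.
    At f: \neg (s \lor r) \land s is false.
  So \Diamond (\neg (s \lor r) \land s) is false at d.

Yes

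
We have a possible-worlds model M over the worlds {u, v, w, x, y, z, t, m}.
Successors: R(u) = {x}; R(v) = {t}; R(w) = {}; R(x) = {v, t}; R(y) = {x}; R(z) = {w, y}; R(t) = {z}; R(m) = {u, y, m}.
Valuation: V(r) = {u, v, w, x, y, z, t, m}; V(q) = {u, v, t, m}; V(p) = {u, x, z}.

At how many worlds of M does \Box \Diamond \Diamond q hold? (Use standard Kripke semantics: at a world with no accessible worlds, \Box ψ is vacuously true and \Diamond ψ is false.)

4

Recall that \Box ψ holds at a world iff ψ holds at every accessible world, and \Diamond ψ holds iff ψ holds at some accessible world.
Let φ = \Box \Diamond \Diamond q. Evaluate φ at each world:
  u (successors {x}): φ is true.
  v (successors {t}): φ is false.
  w (successors ∅): φ is true.
  x (successors {v, t}): φ is false.
  y (successors {x}): φ is true.
  z (successors {w, y}): φ is false.
  t (successors {z}): φ is false.
  m (successors {u, y, m}): φ is true.
For instance, at m:
  At m: \Box \Diamond \Diamond q requires \Diamond \Diamond q at every successor {u, y, m}.
      At u: \Diamond \Diamond q requires \Diamond q at some successor in {x}.
        \Diamond q holds at x, so \Diamond \Diamond q is true at u.
      At y: \Diamond \Diamond q requires \Diamond q at some successor in {x}.
        \Diamond q holds at x, so \Diamond \Diamond q is true at y.
      At m: \Diamond \Diamond q requires \Diamond q at some successor in {u, y, m}.
        \Diamond q holds at m, so \Diamond \Diamond q is true at m.
  So \Box \Diamond \Diamond q is true at m.
Satisfying worlds: {u, w, y, m}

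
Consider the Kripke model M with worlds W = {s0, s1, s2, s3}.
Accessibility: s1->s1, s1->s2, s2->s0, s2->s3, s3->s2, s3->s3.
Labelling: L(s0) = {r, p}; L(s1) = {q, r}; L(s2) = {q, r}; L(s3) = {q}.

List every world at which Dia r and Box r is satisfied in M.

Let φ = Dia r and Box r. Evaluate φ at each world:
  s0 (successors ∅): φ is false.
  s1 (successors {s1, s2}): φ is true.
  s2 (successors {s0, s3}): φ is false.
  s3 (successors {s2, s3}): φ is false.
For instance, at s3:
  At s3: Dia r is true, Box r is false, so Dia r and Box r is false.
    At s3: Dia r requires r at some successor in {s2, s3}.
      r holds at s2, so Dia r is true at s3.
    At s3: Box r requires r at every successor {s2, s3}.
      r fails at s3, so Box r is false at s3.
Satisfying worlds: {s1}

s1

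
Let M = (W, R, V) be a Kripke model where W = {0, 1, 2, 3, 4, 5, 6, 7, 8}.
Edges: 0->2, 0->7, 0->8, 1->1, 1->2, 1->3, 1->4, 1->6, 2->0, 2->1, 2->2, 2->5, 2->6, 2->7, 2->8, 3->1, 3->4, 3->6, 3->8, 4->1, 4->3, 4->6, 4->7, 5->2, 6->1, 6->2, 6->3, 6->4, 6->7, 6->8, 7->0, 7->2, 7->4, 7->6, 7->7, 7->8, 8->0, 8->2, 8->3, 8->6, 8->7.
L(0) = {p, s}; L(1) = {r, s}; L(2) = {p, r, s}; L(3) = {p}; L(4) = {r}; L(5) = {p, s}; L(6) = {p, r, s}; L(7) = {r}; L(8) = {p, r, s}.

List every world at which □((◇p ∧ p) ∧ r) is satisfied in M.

5

Let φ = □((◇p ∧ p) ∧ r). Evaluate φ at each world:
  0 (successors {2, 7, 8}): φ is false.
  1 (successors {1, 2, 3, 4, 6}): φ is false.
  2 (successors {0, 1, 2, 5, 6, 7, 8}): φ is false.
  3 (successors {1, 4, 6, 8}): φ is false.
  4 (successors {1, 3, 6, 7}): φ is false.
  5 (successors {2}): φ is true.
  6 (successors {1, 2, 3, 4, 7, 8}): φ is false.
  7 (successors {0, 2, 4, 6, 7, 8}): φ is false.
  8 (successors {0, 2, 3, 6, 7}): φ is false.
For instance, at 7:
  At 7: □((◇p ∧ p) ∧ r) requires (◇p ∧ p) ∧ r at every successor {0, 2, 4, 6, 7, 8}.
    (◇p ∧ p) ∧ r fails at 0, so □((◇p ∧ p) ∧ r) is false at 7.
      At 0: ◇p ∧ p is true, r is false, so (◇p ∧ p) ∧ r is false.
Satisfying worlds: {5}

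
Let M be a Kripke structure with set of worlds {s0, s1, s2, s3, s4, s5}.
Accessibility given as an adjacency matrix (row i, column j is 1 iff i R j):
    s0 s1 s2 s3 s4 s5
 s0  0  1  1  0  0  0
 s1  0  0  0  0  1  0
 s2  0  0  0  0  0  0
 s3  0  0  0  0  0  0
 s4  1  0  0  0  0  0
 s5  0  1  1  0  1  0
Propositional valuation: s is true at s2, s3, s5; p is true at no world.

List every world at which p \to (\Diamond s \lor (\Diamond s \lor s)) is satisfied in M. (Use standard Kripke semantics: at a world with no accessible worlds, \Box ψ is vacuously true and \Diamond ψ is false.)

Recall that \Diamond ψ holds at a world iff ψ holds at some accessible world.
Let φ = p \to (\Diamond s \lor (\Diamond s \lor s)). Evaluate φ at each world:
  s0 (successors {s1, s2}): φ is true.
  s1 (successors {s4}): φ is true.
  s2 (successors ∅): φ is true.
  s3 (successors ∅): φ is true.
  s4 (successors {s0}): φ is true.
  s5 (successors {s1, s2, s4}): φ is true.
For instance, at s0:
  At s0: p is false, \Diamond s \lor (\Diamond s \lor s) is true, so p \to (\Diamond s \lor (\Diamond s \lor s)) is true.
    At s0: \Diamond s is true, \Diamond s \lor s is true, so \Diamond s \lor (\Diamond s \lor s) is true.
      At s0: \Diamond s requires s at some successor in {s1, s2}.
        s holds at s2, so \Diamond s is true at s0.
      At s0: \Diamond s is true, s is false, so \Diamond s \lor s is true.
Satisfying worlds: {s0, s1, s2, s3, s4, s5}

s0, s1, s2, s3, s4, s5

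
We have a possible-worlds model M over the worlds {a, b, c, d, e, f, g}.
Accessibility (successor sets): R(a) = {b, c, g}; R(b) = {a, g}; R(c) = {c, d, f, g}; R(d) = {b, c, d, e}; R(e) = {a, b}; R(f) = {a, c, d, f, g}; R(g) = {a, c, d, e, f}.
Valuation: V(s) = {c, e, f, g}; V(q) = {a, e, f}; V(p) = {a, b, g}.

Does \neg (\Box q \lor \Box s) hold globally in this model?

Recall that \Box ψ holds at a world iff ψ holds at every accessible world, and \Diamond ψ holds iff ψ holds at some accessible world.
Let φ = \neg (\Box q \lor \Box s). Evaluate φ at each world:
  a (successors {b, c, g}): φ is true.
  b (successors {a, g}): φ is true.
  c (successors {c, d, f, g}): φ is true.
  d (successors {b, c, d, e}): φ is true.
  e (successors {a, b}): φ is true.
  f (successors {a, c, d, f, g}): φ is true.
  g (successors {a, c, d, e, f}): φ is true.
For instance, at f:
  At f: \Box q \lor \Box s is false, so \neg (\Box q \lor \Box s) is true.
    At f: \Box q is false, \Box s is false, so \Box q \lor \Box s is false.
      At f: \Box q requires q at every successor {a, c, d, f, g}.
        q fails at c, so \Box q is false at f.
      At f: \Box s requires s at every successor {a, c, d, f, g}.
        s fails at a, so \Box s is false at f.

Yes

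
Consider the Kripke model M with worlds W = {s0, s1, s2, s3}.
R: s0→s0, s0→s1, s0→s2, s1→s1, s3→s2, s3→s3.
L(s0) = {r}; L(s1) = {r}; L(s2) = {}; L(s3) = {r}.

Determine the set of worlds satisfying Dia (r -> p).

Recall that Dia ψ holds at a world iff ψ holds at some accessible world.
Let φ = Dia (r -> p). Evaluate φ at each world:
  s0 (successors {s0, s1, s2}): φ is true.
  s1 (successors {s1}): φ is false.
  s2 (successors ∅): φ is false.
  s3 (successors {s2, s3}): φ is true.
For instance, at s3:
  At s3: Dia (r -> p) requires r -> p at some successor in {s2, s3}.
    r -> p holds at s2, so Dia (r -> p) is true at s3.
Satisfying worlds: {s0, s3}

s0, s3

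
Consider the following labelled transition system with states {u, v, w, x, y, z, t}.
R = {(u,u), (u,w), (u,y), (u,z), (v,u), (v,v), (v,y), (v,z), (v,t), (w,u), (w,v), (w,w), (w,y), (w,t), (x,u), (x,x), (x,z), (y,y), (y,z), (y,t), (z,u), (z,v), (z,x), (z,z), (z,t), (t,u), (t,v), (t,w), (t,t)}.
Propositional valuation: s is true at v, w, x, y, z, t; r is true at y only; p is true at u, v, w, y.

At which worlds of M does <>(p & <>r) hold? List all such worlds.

u, v, w, x, y, z, t

Recall that <>ψ holds at a world iff ψ holds at some accessible world.
Let φ = <>(p & <>r). Evaluate φ at each world:
  u (successors {u, w, y, z}): φ is true.
  v (successors {u, v, y, z, t}): φ is true.
  w (successors {u, v, w, y, t}): φ is true.
  x (successors {u, x, z}): φ is true.
  y (successors {y, z, t}): φ is true.
  z (successors {u, v, x, z, t}): φ is true.
  t (successors {u, v, w, t}): φ is true.
For instance, at t:
  At t: <>(p & <>r) requires p & <>r at some successor in {u, v, w, t}.
    p & <>r holds at u, so <>(p & <>r) is true at t.
      At u: p is true, <>r is true, so p & <>r is true.
Satisfying worlds: {u, v, w, x, y, z, t}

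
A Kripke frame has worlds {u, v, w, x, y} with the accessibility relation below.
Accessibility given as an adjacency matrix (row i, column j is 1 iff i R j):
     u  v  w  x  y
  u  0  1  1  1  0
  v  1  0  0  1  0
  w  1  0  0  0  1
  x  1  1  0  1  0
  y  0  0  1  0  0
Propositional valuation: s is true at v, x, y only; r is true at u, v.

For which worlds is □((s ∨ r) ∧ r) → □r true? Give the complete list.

u, v, w, x, y

Recall that □ψ holds at a world iff ψ holds at every accessible world, and ◇ψ holds iff ψ holds at some accessible world.
Let φ = □((s ∨ r) ∧ r) → □r. Evaluate φ at each world:
  u (successors {v, w, x}): φ is true.
  v (successors {u, x}): φ is true.
  w (successors {u, y}): φ is true.
  x (successors {u, v, x}): φ is true.
  y (successors {w}): φ is true.
For instance, at u:
  At u: □((s ∨ r) ∧ r) is false, □r is false, so □((s ∨ r) ∧ r) → □r is true.
    At u: □((s ∨ r) ∧ r) requires (s ∨ r) ∧ r at every successor {v, w, x}.
      (s ∨ r) ∧ r fails at w, so □((s ∨ r) ∧ r) is false at u.
    At u: □r requires r at every successor {v, w, x}.
      r fails at w, so □r is false at u.
Satisfying worlds: {u, v, w, x, y}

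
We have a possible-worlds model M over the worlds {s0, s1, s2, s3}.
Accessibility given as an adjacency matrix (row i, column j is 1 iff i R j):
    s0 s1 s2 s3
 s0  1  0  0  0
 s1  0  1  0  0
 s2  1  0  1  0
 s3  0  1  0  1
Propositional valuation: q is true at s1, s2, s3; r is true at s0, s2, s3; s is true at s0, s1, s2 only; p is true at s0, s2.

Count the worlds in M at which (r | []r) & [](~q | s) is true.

2

Let φ = (r | []r) & [](~q | s). Evaluate φ at each world:
  s0 (successors {s0}): φ is true.
  s1 (successors {s1}): φ is false.
  s2 (successors {s0, s2}): φ is true.
  s3 (successors {s1, s3}): φ is false.
For instance, at s3:
  At s3: r | []r is true, [](~q | s) is false, so (r | []r) & [](~q | s) is false.
    At s3: r is true, []r is false, so r | []r is true.
      At s3: []r requires r at every successor {s1, s3}.
        r fails at s1, so []r is false at s3.
    At s3: [](~q | s) requires ~q | s at every successor {s1, s3}.
      ~q | s fails at s3, so [](~q | s) is false at s3.
Satisfying worlds: {s0, s2}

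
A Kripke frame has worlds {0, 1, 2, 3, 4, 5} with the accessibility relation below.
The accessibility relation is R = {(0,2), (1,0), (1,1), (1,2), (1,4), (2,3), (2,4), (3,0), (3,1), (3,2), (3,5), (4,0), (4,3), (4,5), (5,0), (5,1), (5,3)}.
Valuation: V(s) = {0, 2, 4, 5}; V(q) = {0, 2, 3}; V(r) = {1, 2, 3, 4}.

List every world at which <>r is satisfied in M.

Let φ = <>r. Evaluate φ at each world:
  0 (successors {2}): φ is true.
  1 (successors {0, 1, 2, 4}): φ is true.
  2 (successors {3, 4}): φ is true.
  3 (successors {0, 1, 2, 5}): φ is true.
  4 (successors {0, 3, 5}): φ is true.
  5 (successors {0, 1, 3}): φ is true.
For instance, at 3:
  At 3: <>r requires r at some successor in {0, 1, 2, 5}.
    r holds at 1, so <>r is true at 3.
Satisfying worlds: {0, 1, 2, 3, 4, 5}

0, 1, 2, 3, 4, 5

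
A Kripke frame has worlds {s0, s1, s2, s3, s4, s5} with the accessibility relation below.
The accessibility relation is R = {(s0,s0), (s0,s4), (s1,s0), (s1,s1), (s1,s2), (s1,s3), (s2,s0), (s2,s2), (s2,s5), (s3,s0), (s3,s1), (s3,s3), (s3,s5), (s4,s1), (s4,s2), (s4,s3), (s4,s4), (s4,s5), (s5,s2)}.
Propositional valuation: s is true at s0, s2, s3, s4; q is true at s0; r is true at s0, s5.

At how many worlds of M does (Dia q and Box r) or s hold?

Let φ = (Dia q and Box r) or s. Evaluate φ at each world:
  s0 (successors {s0, s4}): φ is true.
  s1 (successors {s0, s1, s2, s3}): φ is false.
  s2 (successors {s0, s2, s5}): φ is true.
  s3 (successors {s0, s1, s3, s5}): φ is true.
  s4 (successors {s1, s2, s3, s4, s5}): φ is true.
  s5 (successors {s2}): φ is false.
For instance, at s4:
  At s4: Dia q and Box r is false, s is true, so (Dia q and Box r) or s is true.
    At s4: Dia q is false, Box r is false, so Dia q and Box r is false.
      At s4: Dia q requires q at some successor in {s1, s2, s3, s4, s5}.
        At s1: q is false.
        At s2: q is false.
        At s3: q is false.
        At s4: q is false.
        At s5: q is false.
      So Dia q is false at s4.
      At s4: Box r requires r at every successor {s1, s2, s3, s4, s5}.
        r fails at s1, so Box r is false at s4.
Satisfying worlds: {s0, s2, s3, s4}

4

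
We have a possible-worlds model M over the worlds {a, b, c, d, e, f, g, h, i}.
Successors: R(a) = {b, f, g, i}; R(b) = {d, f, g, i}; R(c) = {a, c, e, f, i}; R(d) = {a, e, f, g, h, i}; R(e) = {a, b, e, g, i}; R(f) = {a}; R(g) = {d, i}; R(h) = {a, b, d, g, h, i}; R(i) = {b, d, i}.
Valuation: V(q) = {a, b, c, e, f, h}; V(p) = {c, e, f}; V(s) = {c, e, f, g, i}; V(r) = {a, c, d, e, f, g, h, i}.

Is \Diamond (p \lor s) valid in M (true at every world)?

No

Recall that \Diamond ψ holds at a world iff ψ holds at some accessible world.
Let φ = \Diamond (p \lor s). Evaluate φ at each world:
  a (successors {b, f, g, i}): φ is true.
  b (successors {d, f, g, i}): φ is true.
  c (successors {a, c, e, f, i}): φ is true.
  d (successors {a, e, f, g, h, i}): φ is true.
  e (successors {a, b, e, g, i}): φ is true.
  f (successors {a}): φ is false.
  g (successors {d, i}): φ is true.
  h (successors {a, b, d, g, h, i}): φ is true.
  i (successors {b, d, i}): φ is true.
Detail at f (counterexample):
  At f: \Diamond (p \lor s) requires p \lor s at some successor in {a}.
    At a: p \lor s is false.
  So \Diamond (p \lor s) is false at f.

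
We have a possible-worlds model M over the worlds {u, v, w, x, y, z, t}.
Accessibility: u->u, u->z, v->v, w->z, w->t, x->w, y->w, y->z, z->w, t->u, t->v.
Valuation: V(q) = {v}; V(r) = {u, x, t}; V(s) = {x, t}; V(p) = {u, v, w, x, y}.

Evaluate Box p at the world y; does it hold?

No

At y: Box p requires p at every successor {w, z}.
  p fails at z, so Box p is false at y.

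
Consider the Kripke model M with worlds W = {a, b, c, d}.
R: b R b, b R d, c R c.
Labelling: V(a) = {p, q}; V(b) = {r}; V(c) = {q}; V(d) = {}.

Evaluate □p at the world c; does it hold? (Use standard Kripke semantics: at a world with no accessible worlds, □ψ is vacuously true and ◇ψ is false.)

At c: □p requires p at every successor {c}.
  p fails at c, so □p is false at c.

No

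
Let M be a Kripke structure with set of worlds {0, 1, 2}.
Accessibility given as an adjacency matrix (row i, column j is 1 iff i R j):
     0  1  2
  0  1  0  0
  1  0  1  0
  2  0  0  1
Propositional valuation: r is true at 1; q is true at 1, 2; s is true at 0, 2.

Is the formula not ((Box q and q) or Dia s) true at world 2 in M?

No

At 2: (Box q and q) or Dia s is true, so not ((Box q and q) or Dia s) is false.
  At 2: Box q and q is true, Dia s is true, so (Box q and q) or Dia s is true.
    At 2: Box q is true, q is true, so Box q and q is true.
      At 2: Box q requires q at every successor {2}.
        At 2: q is true.
      So Box q is true at 2.
    At 2: Dia s requires s at some successor in {2}.
      s holds at 2, so Dia s is true at 2.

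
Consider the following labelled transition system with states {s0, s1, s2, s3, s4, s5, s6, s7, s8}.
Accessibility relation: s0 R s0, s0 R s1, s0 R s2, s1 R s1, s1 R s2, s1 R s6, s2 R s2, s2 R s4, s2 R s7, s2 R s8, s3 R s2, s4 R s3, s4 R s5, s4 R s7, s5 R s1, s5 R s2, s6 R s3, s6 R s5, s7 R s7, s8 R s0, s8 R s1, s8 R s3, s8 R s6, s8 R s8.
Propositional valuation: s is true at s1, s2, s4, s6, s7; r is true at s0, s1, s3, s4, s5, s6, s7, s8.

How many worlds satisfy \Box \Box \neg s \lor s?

5

Let φ = \Box \Box \neg s \lor s. Evaluate φ at each world:
  s0 (successors {s0, s1, s2}): φ is false.
  s1 (successors {s1, s2, s6}): φ is true.
  s2 (successors {s2, s4, s7, s8}): φ is true.
  s3 (successors {s2}): φ is false.
  s4 (successors {s3, s5, s7}): φ is true.
  s5 (successors {s1, s2}): φ is false.
  s6 (successors {s3, s5}): φ is true.
  s7 (successors {s7}): φ is true.
  s8 (successors {s0, s1, s3, s6, s8}): φ is false.
For instance, at s0:
  At s0: \Box \Box \neg s is false, s is false, so \Box \Box \neg s \lor s is false.
    At s0: \Box \Box \neg s requires \Box \neg s at every successor {s0, s1, s2}.
      \Box \neg s fails at s0, so \Box \Box \neg s is false at s0.
Satisfying worlds: {s1, s2, s4, s6, s7}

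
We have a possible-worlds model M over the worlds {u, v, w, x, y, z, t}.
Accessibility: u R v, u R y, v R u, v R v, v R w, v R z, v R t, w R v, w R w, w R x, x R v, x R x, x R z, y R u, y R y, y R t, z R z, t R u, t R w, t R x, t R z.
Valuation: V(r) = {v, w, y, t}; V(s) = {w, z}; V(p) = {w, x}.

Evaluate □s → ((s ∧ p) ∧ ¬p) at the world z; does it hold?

Recall that □ψ holds at a world iff ψ holds at every accessible world, and ◇ψ holds iff ψ holds at some accessible world.
At z: □s is true, (s ∧ p) ∧ ¬p is false, so □s → ((s ∧ p) ∧ ¬p) is false.
  At z: □s requires s at every successor {z}.
    At z: s is true.
  So □s is true at z.

No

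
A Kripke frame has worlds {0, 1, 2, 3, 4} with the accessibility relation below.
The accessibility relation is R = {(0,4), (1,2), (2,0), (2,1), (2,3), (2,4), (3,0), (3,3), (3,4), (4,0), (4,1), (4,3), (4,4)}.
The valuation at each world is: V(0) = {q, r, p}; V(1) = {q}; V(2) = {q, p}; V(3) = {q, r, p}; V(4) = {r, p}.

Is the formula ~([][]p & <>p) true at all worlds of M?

Yes

Let φ = ~([][]p & <>p). Evaluate φ at each world:
  0 (successors {4}): φ is true.
  1 (successors {2}): φ is true.
  2 (successors {0, 1, 3, 4}): φ is true.
  3 (successors {0, 3, 4}): φ is true.
  4 (successors {0, 1, 3, 4}): φ is true.
For instance, at 3:
  At 3: [][]p & <>p is false, so ~([][]p & <>p) is true.
    At 3: [][]p is false, <>p is true, so [][]p & <>p is false.
      At 3: [][]p requires []p at every successor {0, 3, 4}.
        []p fails at 4, so [][]p is false at 3.
      At 3: <>p requires p at some successor in {0, 3, 4}.
        p holds at 0, so <>p is true at 3.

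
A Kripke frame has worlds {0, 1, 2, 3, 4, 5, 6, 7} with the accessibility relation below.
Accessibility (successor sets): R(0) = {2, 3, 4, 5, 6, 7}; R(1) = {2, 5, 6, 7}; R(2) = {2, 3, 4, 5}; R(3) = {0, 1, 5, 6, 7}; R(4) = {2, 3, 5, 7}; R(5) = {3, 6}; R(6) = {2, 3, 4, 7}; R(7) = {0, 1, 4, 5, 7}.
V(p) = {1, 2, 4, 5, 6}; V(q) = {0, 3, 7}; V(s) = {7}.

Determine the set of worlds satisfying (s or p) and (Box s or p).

Recall that Box ψ holds at a world iff ψ holds at every accessible world, and Dia ψ holds iff ψ holds at some accessible world.
Let φ = (s or p) and (Box s or p). Evaluate φ at each world:
  0 (successors {2, 3, 4, 5, 6, 7}): φ is false.
  1 (successors {2, 5, 6, 7}): φ is true.
  2 (successors {2, 3, 4, 5}): φ is true.
  3 (successors {0, 1, 5, 6, 7}): φ is false.
  4 (successors {2, 3, 5, 7}): φ is true.
  5 (successors {3, 6}): φ is true.
  6 (successors {2, 3, 4, 7}): φ is true.
  7 (successors {0, 1, 4, 5, 7}): φ is false.
For instance, at 7:
  At 7: s or p is true, Box s or p is false, so (s or p) and (Box s or p) is false.
    At 7: Box s is false, p is false, so Box s or p is false.
      At 7: Box s requires s at every successor {0, 1, 4, 5, 7}.
        s fails at 0, so Box s is false at 7.
Satisfying worlds: {1, 2, 4, 5, 6}

1, 2, 4, 5, 6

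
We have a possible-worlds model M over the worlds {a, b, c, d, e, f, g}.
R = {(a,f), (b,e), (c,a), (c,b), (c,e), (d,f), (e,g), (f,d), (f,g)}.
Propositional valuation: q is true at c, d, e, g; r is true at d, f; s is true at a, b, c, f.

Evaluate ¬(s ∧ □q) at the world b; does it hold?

No

At b: s ∧ □q is true, so ¬(s ∧ □q) is false.
  At b: s is true, □q is true, so s ∧ □q is true.
    At b: □q requires q at every successor {e}.
      At e: q is true.
    So □q is true at b.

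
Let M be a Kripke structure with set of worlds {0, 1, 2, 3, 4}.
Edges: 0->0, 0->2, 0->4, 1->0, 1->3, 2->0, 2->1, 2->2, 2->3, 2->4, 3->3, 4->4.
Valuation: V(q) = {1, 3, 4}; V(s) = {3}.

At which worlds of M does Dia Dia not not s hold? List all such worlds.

0, 1, 2, 3

Let φ = Dia Dia not not s. Evaluate φ at each world:
  0 (successors {0, 2, 4}): φ is true.
  1 (successors {0, 3}): φ is true.
  2 (successors {0, 1, 2, 3, 4}): φ is true.
  3 (successors {3}): φ is true.
  4 (successors {4}): φ is false.
For instance, at 3:
  At 3: Dia Dia not not s requires Dia not not s at some successor in {3}.
    Dia not not s holds at 3, so Dia Dia not not s is true at 3.
      At 3: Dia not not s requires not not s at some successor in {3}.
        not not s holds at 3, so Dia not not s is true at 3.
Satisfying worlds: {0, 1, 2, 3}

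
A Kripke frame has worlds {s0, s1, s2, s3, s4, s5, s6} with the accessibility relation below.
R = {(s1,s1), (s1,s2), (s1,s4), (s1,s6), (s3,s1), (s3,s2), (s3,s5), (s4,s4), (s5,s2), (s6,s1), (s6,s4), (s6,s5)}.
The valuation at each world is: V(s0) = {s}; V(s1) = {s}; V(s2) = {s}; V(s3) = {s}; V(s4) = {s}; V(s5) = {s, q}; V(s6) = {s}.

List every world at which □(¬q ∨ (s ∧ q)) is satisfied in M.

Let φ = □(¬q ∨ (s ∧ q)). Evaluate φ at each world:
  s0 (successors ∅): φ is true.
  s1 (successors {s1, s2, s4, s6}): φ is true.
  s2 (successors ∅): φ is true.
  s3 (successors {s1, s2, s5}): φ is true.
  s4 (successors {s4}): φ is true.
  s5 (successors {s2}): φ is true.
  s6 (successors {s1, s4, s5}): φ is true.
For instance, at s1:
  At s1: □(¬q ∨ (s ∧ q)) requires ¬q ∨ (s ∧ q) at every successor {s1, s2, s4, s6}.
    At s1: ¬q ∨ (s ∧ q) is true.
    At s2: ¬q ∨ (s ∧ q) is true.
    At s4: ¬q ∨ (s ∧ q) is true.
    At s6: ¬q ∨ (s ∧ q) is true.
  So □(¬q ∨ (s ∧ q)) is true at s1.
Satisfying worlds: {s0, s1, s2, s3, s4, s5, s6}

s0, s1, s2, s3, s4, s5, s6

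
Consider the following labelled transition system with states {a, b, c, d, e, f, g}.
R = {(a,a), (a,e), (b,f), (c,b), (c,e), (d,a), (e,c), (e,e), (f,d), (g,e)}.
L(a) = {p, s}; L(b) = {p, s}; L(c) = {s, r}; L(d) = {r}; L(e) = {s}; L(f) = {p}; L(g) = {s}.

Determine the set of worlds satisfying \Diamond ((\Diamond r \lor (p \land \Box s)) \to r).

c, e, f

Recall that \Box ψ holds at a world iff ψ holds at every accessible world, and \Diamond ψ holds iff ψ holds at some accessible world.
Let φ = \Diamond ((\Diamond r \lor (p \land \Box s)) \to r). Evaluate φ at each world:
  a (successors {a, e}): φ is false.
  b (successors {f}): φ is false.
  c (successors {b, e}): φ is true.
  d (successors {a}): φ is false.
  e (successors {c, e}): φ is true.
  f (successors {d}): φ is true.
  g (successors {e}): φ is false.
For instance, at c:
  At c: \Diamond ((\Diamond r \lor (p \land \Box s)) \to r) requires (\Diamond r \lor (p \land \Box s)) \to r at some successor in {b, e}.
    (\Diamond r \lor (p \land \Box s)) \to r holds at b, so \Diamond ((\Diamond r \lor (p \land \Box s)) \to r) is true at c.
      At b: \Diamond r \lor (p \land \Box s) is false, r is false, so (\Diamond r \lor (p \land \Box s)) \to r is true.
Satisfying worlds: {c, e, f}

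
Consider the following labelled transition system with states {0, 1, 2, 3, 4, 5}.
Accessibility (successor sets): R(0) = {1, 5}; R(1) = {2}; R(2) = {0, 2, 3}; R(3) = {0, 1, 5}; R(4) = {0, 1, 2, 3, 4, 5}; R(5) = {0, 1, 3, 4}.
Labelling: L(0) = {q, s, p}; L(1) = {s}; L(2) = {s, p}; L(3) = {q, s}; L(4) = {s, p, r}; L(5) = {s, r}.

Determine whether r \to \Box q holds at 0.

At 0: r is false, \Box q is false, so r \to \Box q is true.
  At 0: \Box q requires q at every successor {1, 5}.
    q fails at 1, so \Box q is false at 0.

Yes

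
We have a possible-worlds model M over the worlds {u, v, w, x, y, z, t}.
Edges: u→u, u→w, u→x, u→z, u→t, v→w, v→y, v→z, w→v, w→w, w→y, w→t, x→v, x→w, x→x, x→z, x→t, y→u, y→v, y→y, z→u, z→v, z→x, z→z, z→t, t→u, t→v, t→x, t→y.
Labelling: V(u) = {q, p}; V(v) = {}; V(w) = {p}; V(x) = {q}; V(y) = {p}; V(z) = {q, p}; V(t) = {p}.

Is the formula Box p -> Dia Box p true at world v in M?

At v: Box p is true, Dia Box p is false, so Box p -> Dia Box p is false.
  At v: Box p requires p at every successor {w, y, z}.
    At w: p is true.
    At y: p is true.
    At z: p is true.
  So Box p is true at v.
  At v: Dia Box p requires Box p at some successor in {w, y, z}.
    At w: Box p is false.
    At y: Box p is false.
    At z: Box p is false.
  So Dia Box p is false at v.

No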